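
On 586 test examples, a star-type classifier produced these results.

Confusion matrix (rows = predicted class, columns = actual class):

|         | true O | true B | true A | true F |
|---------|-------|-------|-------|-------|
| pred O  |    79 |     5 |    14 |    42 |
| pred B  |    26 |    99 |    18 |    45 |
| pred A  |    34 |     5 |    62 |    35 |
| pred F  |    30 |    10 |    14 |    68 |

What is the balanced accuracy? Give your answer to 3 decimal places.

0.558

Balanced accuracy = mean of per-class recall.
  O: recall = 79/169 = 0.4675
  B: recall = 99/119 = 0.8319
  A: recall = 62/108 = 0.5741
  F: recall = 68/190 = 0.3579
Mean = (0.4675 + 0.8319 + 0.5741 + 0.3579) / 4 = 0.558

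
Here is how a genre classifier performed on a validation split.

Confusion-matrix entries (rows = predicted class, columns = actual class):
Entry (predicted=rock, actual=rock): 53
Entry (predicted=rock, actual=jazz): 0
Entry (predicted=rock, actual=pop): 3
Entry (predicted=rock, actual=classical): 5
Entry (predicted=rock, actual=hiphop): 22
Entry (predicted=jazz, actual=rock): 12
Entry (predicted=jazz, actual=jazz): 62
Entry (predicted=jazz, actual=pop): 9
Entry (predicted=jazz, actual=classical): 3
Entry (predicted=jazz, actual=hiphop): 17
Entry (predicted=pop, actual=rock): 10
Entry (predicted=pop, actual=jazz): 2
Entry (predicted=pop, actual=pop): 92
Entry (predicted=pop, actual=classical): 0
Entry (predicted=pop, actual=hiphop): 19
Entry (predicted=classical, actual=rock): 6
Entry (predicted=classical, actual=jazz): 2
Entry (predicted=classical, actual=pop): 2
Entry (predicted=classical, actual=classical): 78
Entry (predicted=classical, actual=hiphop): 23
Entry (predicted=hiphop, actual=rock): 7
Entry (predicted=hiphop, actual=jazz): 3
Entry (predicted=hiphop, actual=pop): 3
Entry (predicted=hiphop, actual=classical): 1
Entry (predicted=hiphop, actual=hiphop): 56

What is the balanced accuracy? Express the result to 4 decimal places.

Balanced accuracy = mean of per-class recall.
  rock: recall = 53/88 = 0.60227
  jazz: recall = 62/69 = 0.89855
  pop: recall = 92/109 = 0.84404
  classical: recall = 78/87 = 0.89655
  hiphop: recall = 56/137 = 0.40876
Mean = (0.60227 + 0.89855 + 0.84404 + 0.89655 + 0.40876) / 5 = 0.7300

0.7300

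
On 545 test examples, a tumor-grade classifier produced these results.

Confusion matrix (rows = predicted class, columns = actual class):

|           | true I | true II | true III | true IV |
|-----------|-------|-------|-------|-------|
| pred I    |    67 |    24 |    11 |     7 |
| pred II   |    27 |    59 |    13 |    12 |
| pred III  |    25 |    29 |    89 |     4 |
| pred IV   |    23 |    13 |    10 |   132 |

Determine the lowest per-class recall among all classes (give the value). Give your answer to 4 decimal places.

Per-class recall (TP/(TP+FN)):
  I: TP=67, FN=27+25+23=75 → 67/142 = 0.47183
  II: TP=59, FN=24+29+13=66 → 59/125 = 0.47200
  III: TP=89, FN=11+13+10=34 → 89/123 = 0.72358
  IV: TP=132, FN=7+12+4=23 → 132/155 = 0.85161
Lowest is class 'I' with recall = 0.4718.

0.4718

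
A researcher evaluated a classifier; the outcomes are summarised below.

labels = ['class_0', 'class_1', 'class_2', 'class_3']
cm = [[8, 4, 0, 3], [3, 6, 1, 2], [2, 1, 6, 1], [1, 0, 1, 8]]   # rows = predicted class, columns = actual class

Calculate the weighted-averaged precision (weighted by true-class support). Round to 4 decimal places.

0.6163

Per-class precision (TP/(TP+FP)):
  class_0: TP=8, FP=4+0+3=7 → 8/15 = 0.53333
  class_1: TP=6, FP=3+1+2=6 → 6/12 = 0.50000
  class_2: TP=6, FP=2+1+1=4 → 6/10 = 0.60000
  class_3: TP=8, FP=1+0+1=2 → 8/10 = 0.80000
Weighted-precision = Σ (supportᵢ/N)·precisionᵢ with N=47: (14/47)·0.53333 + (11/47)·0.50000 + (8/47)·0.60000 + (14/47)·0.80000 = 0.6163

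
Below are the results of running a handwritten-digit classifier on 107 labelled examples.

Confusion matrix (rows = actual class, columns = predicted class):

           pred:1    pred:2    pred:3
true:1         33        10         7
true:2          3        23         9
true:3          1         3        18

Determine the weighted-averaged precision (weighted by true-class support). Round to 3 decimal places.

0.735

Per-class precision (TP/(TP+FP)):
  1: TP=33, FP=3+1=4 → 33/37 = 0.8919
  2: TP=23, FP=10+3=13 → 23/36 = 0.6389
  3: TP=18, FP=7+9=16 → 18/34 = 0.5294
Weighted-precision = Σ (supportᵢ/N)·precisionᵢ with N=107: (50/107)·0.8919 + (35/107)·0.6389 + (22/107)·0.5294 = 0.735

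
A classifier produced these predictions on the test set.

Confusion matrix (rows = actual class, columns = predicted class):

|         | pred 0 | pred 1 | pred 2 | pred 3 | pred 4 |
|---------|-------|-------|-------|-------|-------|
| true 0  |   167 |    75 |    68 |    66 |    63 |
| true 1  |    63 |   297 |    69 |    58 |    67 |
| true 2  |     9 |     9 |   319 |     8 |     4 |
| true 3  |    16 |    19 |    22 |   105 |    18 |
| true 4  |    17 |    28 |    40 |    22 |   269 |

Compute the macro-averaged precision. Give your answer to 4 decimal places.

Per-class precision (TP/(TP+FP)):
  0: TP=167, FP=63+9+16+17=105 → 167/272 = 0.61397
  1: TP=297, FP=75+9+19+28=131 → 297/428 = 0.69393
  2: TP=319, FP=68+69+22+40=199 → 319/518 = 0.61583
  3: TP=105, FP=66+58+8+22=154 → 105/259 = 0.40541
  4: TP=269, FP=63+67+4+18=152 → 269/421 = 0.63895
Macro-precision = mean = (0.61397 + 0.69393 + 0.61583 + 0.40541 + 0.63895) / 5 = 0.5936

0.5936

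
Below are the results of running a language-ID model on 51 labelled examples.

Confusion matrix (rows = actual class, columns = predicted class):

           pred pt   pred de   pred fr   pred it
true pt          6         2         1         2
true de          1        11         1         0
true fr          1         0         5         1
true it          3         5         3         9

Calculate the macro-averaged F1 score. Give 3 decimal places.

0.601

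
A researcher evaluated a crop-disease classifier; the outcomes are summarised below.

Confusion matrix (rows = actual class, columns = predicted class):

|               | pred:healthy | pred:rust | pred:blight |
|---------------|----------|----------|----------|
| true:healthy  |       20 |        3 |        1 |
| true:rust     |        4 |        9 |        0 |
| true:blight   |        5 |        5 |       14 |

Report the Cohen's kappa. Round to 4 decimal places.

0.5507

Observed agreement pₒ = trace/N = 43/61 = 0.70492
Expected agreement pₑ = Σ (rowᵢ·colᵢ)/N² = (24·29 + 13·17 + 24·15)/61² = 0.34319
κ = (pₒ − pₑ)/(1 − pₑ) = (0.70492 − 0.34319)/(1 − 0.34319) = 0.5507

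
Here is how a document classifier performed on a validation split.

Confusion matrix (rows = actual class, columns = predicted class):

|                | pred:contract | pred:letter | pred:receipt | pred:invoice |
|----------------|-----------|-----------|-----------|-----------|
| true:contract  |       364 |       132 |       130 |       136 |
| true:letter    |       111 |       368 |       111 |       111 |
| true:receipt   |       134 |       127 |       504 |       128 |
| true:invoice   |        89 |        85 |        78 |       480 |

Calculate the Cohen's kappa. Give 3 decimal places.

Observed agreement pₒ = trace/N = 1716/3088 = 0.5557
Expected agreement pₑ = Σ (rowᵢ·colᵢ)/N² = (762·698 + 701·712 + 893·823 + 732·855)/3088² = 0.2508
κ = (pₒ − pₑ)/(1 − pₑ) = (0.5557 − 0.2508)/(1 − 0.2508) = 0.407

0.407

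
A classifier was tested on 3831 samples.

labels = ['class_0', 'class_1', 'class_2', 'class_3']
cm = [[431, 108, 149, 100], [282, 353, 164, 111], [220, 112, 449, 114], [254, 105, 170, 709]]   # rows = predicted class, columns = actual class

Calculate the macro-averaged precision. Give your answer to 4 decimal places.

0.5023

Per-class precision (TP/(TP+FP)):
  class_0: TP=431, FP=108+149+100=357 → 431/788 = 0.54695
  class_1: TP=353, FP=282+164+111=557 → 353/910 = 0.38791
  class_2: TP=449, FP=220+112+114=446 → 449/895 = 0.50168
  class_3: TP=709, FP=254+105+170=529 → 709/1238 = 0.57270
Macro-precision = mean = (0.54695 + 0.38791 + 0.50168 + 0.57270) / 4 = 0.5023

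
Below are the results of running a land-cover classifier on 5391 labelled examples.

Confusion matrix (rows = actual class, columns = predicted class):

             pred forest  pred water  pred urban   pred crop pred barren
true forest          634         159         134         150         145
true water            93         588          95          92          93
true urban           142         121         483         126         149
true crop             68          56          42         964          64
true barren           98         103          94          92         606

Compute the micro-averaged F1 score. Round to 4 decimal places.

Micro-averaging pools counts across classes: ΣTP=3275, ΣFP=2116, ΣFN=2116.
Micro-F1 score = 2·TP/(2·TP+FP+FN) on pooled counts = 0.6075 (equals overall accuracy in single-label multiclass).

0.6075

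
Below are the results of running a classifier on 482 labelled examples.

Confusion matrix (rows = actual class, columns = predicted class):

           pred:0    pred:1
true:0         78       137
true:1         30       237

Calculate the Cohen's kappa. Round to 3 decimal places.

0.263

Observed agreement pₒ = trace/N = 315/482 = 0.6535
Expected agreement pₑ = Σ (rowᵢ·colᵢ)/N² = (215·108 + 267·374)/482² = 0.5298
κ = (pₒ − pₑ)/(1 − pₑ) = (0.6535 − 0.5298)/(1 − 0.5298) = 0.263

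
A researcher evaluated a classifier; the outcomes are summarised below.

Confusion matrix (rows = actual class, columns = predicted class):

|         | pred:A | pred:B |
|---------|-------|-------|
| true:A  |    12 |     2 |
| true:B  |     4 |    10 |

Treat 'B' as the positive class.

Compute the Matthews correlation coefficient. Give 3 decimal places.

0.577

MCC = (TP·TN − FP·FN) / √((TP+FP)(TP+FN)(TN+FP)(TN+FN))
Numerator = 10·12 − 2·4 = 112
Denominator = √(12·14·14·16) = √37632 = 193.9897
MCC = 112 / 193.9897 = 0.577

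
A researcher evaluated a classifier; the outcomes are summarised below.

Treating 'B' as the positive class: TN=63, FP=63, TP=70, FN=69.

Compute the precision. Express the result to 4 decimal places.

Precision = TP/(TP+FP) = 70/(70+63) = 70/133 = 0.5263

0.5263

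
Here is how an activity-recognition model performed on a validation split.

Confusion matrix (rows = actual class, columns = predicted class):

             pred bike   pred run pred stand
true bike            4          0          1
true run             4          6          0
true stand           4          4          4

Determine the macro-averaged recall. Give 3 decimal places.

Per-class recall (TP/(TP+FN)):
  bike: TP=4, FN=0+1=1 → 4/5 = 0.8000
  run: TP=6, FN=4+0=4 → 6/10 = 0.6000
  stand: TP=4, FN=4+4=8 → 4/12 = 0.3333
Macro-recall = mean = (0.8000 + 0.6000 + 0.3333) / 3 = 0.578

0.578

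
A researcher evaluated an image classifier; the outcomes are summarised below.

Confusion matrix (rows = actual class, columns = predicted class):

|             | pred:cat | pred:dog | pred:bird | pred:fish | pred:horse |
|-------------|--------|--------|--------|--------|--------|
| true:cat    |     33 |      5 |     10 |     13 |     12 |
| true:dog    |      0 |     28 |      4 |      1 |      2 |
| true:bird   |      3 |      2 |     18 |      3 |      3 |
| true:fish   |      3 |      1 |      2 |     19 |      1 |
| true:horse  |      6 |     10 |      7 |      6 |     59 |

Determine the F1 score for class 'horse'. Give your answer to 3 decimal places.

Treat 'horse' as positive and all other classes as negative.
F1 score = 2·TP/(2·TP+FP+FN).
horse: TP=59, FP=12+2+3+1=18, FN=6+10+7+6=29 → 118/165 = 0.7152

0.715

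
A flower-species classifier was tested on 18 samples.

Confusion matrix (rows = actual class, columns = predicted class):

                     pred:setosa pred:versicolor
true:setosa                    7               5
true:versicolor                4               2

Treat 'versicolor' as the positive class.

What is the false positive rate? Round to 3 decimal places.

FPR = FP/(FP+TN) = 5/(5+7) = 0.417

0.417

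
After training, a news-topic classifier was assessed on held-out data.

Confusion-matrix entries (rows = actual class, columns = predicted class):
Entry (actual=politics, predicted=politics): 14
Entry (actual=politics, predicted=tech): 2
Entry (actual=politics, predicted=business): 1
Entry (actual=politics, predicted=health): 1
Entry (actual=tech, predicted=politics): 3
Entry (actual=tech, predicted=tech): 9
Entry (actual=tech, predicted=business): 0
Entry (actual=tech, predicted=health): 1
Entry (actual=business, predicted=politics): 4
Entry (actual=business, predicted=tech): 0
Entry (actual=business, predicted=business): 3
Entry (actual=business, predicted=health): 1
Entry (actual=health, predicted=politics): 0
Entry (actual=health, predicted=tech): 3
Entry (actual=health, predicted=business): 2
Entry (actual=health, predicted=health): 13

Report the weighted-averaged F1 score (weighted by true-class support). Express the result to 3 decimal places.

0.680

Per-class F1 score (2·TP/(2·TP+FP+FN)):
  politics: TP=14, FP=3+4+0=7, FN=2+1+1=4 → 28/39 = 0.7179
  tech: TP=9, FP=2+0+3=5, FN=3+0+1=4 → 18/27 = 0.6667
  business: TP=3, FP=1+0+2=3, FN=4+0+1=5 → 6/14 = 0.4286
  health: TP=13, FP=1+1+1=3, FN=0+3+2=5 → 26/34 = 0.7647
Weighted-F1 score = Σ (supportᵢ/N)·F1 scoreᵢ with N=57: (18/57)·0.7179 + (13/57)·0.6667 + (8/57)·0.4286 + (18/57)·0.7647 = 0.680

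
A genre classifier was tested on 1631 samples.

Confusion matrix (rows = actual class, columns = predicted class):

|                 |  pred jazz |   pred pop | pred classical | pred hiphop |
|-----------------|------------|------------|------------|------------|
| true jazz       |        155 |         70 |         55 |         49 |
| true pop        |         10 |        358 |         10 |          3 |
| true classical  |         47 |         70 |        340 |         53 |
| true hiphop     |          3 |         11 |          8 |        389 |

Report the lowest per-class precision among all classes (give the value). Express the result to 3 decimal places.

0.703

Per-class precision (TP/(TP+FP)):
  jazz: TP=155, FP=10+47+3=60 → 155/215 = 0.7209
  pop: TP=358, FP=70+70+11=151 → 358/509 = 0.7033
  classical: TP=340, FP=55+10+8=73 → 340/413 = 0.8232
  hiphop: TP=389, FP=49+3+53=105 → 389/494 = 0.7874
Lowest is class 'pop' with precision = 0.703.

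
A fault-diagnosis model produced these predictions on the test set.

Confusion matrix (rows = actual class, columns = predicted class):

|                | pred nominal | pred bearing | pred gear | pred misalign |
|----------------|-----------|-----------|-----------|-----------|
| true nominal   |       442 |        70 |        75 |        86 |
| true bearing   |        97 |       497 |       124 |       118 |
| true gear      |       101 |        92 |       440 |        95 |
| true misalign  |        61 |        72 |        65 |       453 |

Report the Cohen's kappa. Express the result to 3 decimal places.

Observed agreement pₒ = trace/N = 1832/2888 = 0.6343
Expected agreement pₑ = Σ (rowᵢ·colᵢ)/N² = (673·701 + 836·731 + 728·704 + 651·752)/2888² = 0.2500
κ = (pₒ − pₑ)/(1 − pₑ) = (0.6343 − 0.2500)/(1 − 0.2500) = 0.512

0.512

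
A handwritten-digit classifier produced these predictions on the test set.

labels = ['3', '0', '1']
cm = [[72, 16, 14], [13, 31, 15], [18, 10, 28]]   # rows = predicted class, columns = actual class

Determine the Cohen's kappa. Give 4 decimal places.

Observed agreement pₒ = trace/N = 131/217 = 0.60369
Expected agreement pₑ = Σ (rowᵢ·colᵢ)/N² = (103·102 + 57·59 + 57·56)/217² = 0.36231
κ = (pₒ − pₑ)/(1 − pₑ) = (0.60369 − 0.36231)/(1 − 0.36231) = 0.3785

0.3785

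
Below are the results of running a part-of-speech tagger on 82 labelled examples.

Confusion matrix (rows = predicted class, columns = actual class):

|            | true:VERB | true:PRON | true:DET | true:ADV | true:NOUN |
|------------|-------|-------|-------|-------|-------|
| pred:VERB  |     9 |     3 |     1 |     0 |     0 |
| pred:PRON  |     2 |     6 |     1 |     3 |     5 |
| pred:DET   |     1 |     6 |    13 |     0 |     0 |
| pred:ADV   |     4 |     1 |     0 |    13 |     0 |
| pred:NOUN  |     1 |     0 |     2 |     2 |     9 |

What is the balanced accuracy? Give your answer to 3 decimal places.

0.607

Balanced accuracy = mean of per-class recall.
  VERB: recall = 9/17 = 0.5294
  PRON: recall = 6/16 = 0.3750
  DET: recall = 13/17 = 0.7647
  ADV: recall = 13/18 = 0.7222
  NOUN: recall = 9/14 = 0.6429
Mean = (0.5294 + 0.3750 + 0.7647 + 0.7222 + 0.6429) / 5 = 0.607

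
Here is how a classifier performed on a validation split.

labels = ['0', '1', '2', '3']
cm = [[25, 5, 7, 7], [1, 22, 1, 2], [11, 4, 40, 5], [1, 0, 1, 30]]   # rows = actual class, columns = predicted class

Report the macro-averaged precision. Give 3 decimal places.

0.716

Per-class precision (TP/(TP+FP)):
  0: TP=25, FP=1+11+1=13 → 25/38 = 0.6579
  1: TP=22, FP=5+4+0=9 → 22/31 = 0.7097
  2: TP=40, FP=7+1+1=9 → 40/49 = 0.8163
  3: TP=30, FP=7+2+5=14 → 30/44 = 0.6818
Macro-precision = mean = (0.6579 + 0.7097 + 0.8163 + 0.6818) / 4 = 0.716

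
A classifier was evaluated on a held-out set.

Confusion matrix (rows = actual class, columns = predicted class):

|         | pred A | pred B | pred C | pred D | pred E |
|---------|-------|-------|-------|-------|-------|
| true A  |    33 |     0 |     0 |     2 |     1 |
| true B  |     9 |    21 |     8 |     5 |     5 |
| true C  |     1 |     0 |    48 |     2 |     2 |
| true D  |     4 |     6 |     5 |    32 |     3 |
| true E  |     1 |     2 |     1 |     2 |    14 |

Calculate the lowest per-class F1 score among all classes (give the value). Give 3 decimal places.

0.545

Per-class F1 score (2·TP/(2·TP+FP+FN)):
  A: TP=33, FP=9+1+4+1=15, FN=0+0+2+1=3 → 66/84 = 0.7857
  B: TP=21, FP=0+0+6+2=8, FN=9+8+5+5=27 → 42/77 = 0.5455
  C: TP=48, FP=0+8+5+1=14, FN=1+0+2+2=5 → 96/115 = 0.8348
  D: TP=32, FP=2+5+2+2=11, FN=4+6+5+3=18 → 64/93 = 0.6882
  E: TP=14, FP=1+5+2+3=11, FN=1+2+1+2=6 → 28/45 = 0.6222
Lowest is class 'B' with F1 score = 0.545.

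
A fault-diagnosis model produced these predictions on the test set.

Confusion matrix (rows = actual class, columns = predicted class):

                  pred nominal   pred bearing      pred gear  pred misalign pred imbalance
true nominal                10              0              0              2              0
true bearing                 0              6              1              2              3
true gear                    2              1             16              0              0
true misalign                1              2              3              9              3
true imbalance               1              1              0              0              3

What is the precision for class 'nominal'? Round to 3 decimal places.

0.714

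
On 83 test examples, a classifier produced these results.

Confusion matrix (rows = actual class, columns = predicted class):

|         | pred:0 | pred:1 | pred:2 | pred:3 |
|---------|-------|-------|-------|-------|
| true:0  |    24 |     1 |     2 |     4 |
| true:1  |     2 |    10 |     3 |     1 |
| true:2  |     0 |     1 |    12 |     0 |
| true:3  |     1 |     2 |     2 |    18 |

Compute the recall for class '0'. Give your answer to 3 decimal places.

recall = TP/(TP+FN).
0: TP=24, FN=1+2+4=7 → 24/31 = 0.7742

0.774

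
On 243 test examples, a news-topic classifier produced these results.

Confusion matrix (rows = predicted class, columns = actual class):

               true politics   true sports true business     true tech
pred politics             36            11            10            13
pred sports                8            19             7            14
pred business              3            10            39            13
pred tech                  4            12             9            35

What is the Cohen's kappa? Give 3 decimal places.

0.374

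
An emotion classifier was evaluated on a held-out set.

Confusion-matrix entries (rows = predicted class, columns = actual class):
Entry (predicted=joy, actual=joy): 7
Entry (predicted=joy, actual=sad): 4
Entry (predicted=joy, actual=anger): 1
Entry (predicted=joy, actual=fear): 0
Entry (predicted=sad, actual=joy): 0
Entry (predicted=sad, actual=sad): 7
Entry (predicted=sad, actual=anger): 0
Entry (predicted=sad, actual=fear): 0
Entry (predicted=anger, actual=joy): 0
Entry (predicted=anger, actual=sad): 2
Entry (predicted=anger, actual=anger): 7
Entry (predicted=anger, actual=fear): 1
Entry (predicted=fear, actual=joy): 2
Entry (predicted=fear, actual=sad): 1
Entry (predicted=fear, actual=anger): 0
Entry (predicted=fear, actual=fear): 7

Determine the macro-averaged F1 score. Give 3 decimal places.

0.722

Per-class F1 score (2·TP/(2·TP+FP+FN)):
  joy: TP=7, FP=4+1+0=5, FN=0+0+2=2 → 14/21 = 0.6667
  sad: TP=7, FP=0+0+0=0, FN=4+2+1=7 → 14/21 = 0.6667
  anger: TP=7, FP=0+2+1=3, FN=1+0+0=1 → 14/18 = 0.7778
  fear: TP=7, FP=2+1+0=3, FN=0+0+1=1 → 14/18 = 0.7778
Macro-F1 score = mean = (0.6667 + 0.6667 + 0.7778 + 0.7778) / 4 = 0.722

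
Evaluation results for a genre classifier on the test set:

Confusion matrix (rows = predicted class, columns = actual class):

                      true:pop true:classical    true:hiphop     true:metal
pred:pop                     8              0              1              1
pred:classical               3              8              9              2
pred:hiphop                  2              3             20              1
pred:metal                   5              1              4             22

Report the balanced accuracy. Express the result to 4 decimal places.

0.6364

Balanced accuracy = mean of per-class recall.
  pop: recall = 8/18 = 0.44444
  classical: recall = 8/12 = 0.66667
  hiphop: recall = 20/34 = 0.58824
  metal: recall = 22/26 = 0.84615
Mean = (0.44444 + 0.66667 + 0.58824 + 0.84615) / 4 = 0.6364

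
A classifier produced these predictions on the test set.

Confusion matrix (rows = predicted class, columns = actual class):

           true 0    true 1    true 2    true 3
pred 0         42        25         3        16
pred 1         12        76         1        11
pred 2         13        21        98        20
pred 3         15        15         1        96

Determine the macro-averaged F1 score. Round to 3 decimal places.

Per-class F1 score (2·TP/(2·TP+FP+FN)):
  0: TP=42, FP=25+3+16=44, FN=12+13+15=40 → 84/168 = 0.5000
  1: TP=76, FP=12+1+11=24, FN=25+21+15=61 → 152/237 = 0.6414
  2: TP=98, FP=13+21+20=54, FN=3+1+1=5 → 196/255 = 0.7686
  3: TP=96, FP=15+15+1=31, FN=16+11+20=47 → 192/270 = 0.7111
Macro-F1 score = mean = (0.5000 + 0.6414 + 0.7686 + 0.7111) / 4 = 0.655

0.655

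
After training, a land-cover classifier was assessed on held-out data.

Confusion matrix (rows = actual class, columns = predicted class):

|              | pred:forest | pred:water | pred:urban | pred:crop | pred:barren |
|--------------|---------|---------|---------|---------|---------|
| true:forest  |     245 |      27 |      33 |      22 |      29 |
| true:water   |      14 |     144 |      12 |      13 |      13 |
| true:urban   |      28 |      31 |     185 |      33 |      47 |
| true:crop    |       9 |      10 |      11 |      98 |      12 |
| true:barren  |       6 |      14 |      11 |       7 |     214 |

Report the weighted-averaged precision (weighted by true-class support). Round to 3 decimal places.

0.711

Per-class precision (TP/(TP+FP)):
  forest: TP=245, FP=14+28+9+6=57 → 245/302 = 0.8113
  water: TP=144, FP=27+31+10+14=82 → 144/226 = 0.6372
  urban: TP=185, FP=33+12+11+11=67 → 185/252 = 0.7341
  crop: TP=98, FP=22+13+33+7=75 → 98/173 = 0.5665
  barren: TP=214, FP=29+13+47+12=101 → 214/315 = 0.6794
Weighted-precision = Σ (supportᵢ/N)·precisionᵢ with N=1268: (356/1268)·0.8113 + (196/1268)·0.6372 + (324/1268)·0.7341 + (140/1268)·0.5665 + (252/1268)·0.6794 = 0.711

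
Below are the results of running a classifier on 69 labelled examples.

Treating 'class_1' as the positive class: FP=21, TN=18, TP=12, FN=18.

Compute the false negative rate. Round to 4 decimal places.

0.6000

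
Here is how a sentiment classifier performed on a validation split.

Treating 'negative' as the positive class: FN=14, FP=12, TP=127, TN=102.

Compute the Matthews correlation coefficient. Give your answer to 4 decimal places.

MCC = (TP·TN − FP·FN) / √((TP+FP)(TP+FN)(TN+FP)(TN+FN))
Numerator = 127·102 − 12·14 = 12786
Denominator = √(139·141·114·116) = √259177176 = 16098.9806
MCC = 12786 / 16098.9806 = 0.7942

0.7942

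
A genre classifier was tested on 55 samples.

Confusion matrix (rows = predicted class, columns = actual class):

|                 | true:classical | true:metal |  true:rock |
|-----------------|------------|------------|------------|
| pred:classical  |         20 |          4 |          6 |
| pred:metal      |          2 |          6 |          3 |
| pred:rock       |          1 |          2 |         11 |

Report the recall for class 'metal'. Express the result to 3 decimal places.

0.500

Take TP from the diagonal, FP from the rest of the 'metal' prediction marginal, FN from the rest of the 'metal' actual marginal.
recall = TP/(TP+FN).
metal: TP=6, FN=4+2=6 → 6/12 = 0.5000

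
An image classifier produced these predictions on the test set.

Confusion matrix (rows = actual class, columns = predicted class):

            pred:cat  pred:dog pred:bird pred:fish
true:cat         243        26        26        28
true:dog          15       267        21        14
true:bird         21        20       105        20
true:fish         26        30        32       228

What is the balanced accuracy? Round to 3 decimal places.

Balanced accuracy = mean of per-class recall.
  cat: recall = 243/323 = 0.7523
  dog: recall = 267/317 = 0.8423
  bird: recall = 105/166 = 0.6325
  fish: recall = 228/316 = 0.7215
Mean = (0.7523 + 0.8423 + 0.6325 + 0.7215) / 4 = 0.737

0.737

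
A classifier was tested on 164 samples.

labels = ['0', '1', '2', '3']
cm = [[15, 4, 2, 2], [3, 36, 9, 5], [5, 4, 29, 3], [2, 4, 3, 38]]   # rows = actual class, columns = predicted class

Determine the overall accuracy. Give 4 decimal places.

0.7195

Accuracy = trace / total = (15+36+29+38=118) / 164 = 118/164 = 0.7195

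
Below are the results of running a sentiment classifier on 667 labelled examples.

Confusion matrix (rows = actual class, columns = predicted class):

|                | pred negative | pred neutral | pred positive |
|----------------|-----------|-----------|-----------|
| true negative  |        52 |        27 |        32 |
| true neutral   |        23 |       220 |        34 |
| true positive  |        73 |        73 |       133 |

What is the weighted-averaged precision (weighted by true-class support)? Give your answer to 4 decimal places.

Per-class precision (TP/(TP+FP)):
  negative: TP=52, FP=23+73=96 → 52/148 = 0.35135
  neutral: TP=220, FP=27+73=100 → 220/320 = 0.68750
  positive: TP=133, FP=32+34=66 → 133/199 = 0.66834
Weighted-precision = Σ (supportᵢ/N)·precisionᵢ with N=667: (111/667)·0.35135 + (277/667)·0.68750 + (279/667)·0.66834 = 0.6235

0.6235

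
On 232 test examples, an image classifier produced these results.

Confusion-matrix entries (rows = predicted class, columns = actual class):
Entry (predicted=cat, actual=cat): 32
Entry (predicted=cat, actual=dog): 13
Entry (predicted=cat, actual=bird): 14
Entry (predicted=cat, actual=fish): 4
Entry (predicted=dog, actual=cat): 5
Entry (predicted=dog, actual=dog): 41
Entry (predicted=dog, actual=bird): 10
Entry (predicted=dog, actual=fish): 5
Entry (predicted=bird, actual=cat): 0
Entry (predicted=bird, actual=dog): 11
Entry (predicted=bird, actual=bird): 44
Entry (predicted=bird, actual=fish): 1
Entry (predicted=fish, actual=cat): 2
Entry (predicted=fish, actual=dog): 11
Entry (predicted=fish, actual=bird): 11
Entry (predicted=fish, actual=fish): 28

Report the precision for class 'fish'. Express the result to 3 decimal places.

0.538

Treat 'fish' as positive and all other classes as negative.
precision = TP/(TP+FP).
fish: TP=28, FP=2+11+11=24 → 28/52 = 0.5385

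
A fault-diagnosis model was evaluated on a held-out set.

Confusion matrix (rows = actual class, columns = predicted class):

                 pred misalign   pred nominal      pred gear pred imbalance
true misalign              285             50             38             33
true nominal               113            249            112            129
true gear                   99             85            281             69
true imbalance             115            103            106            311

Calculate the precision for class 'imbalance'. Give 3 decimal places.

Take TP from the diagonal, FP from the rest of the 'imbalance' prediction marginal, FN from the rest of the 'imbalance' actual marginal.
precision = TP/(TP+FP).
imbalance: TP=311, FP=33+129+69=231 → 311/542 = 0.5738

0.574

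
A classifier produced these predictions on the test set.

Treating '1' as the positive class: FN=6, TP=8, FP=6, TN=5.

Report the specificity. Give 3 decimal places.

Specificity = TN/(TN+FP) = 5/(5+6) = 0.455

0.455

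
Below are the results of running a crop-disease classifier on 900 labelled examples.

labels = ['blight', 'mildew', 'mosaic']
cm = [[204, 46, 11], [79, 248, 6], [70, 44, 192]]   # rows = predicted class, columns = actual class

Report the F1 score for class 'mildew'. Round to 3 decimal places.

0.739

One-vs-rest for 'mildew': TP = diagonal; FP = other classes predicted 'mildew'; FN = 'mildew' predicted as other.
F1 score = 2·TP/(2·TP+FP+FN).
mildew: TP=248, FP=79+6=85, FN=46+44=90 → 496/671 = 0.7392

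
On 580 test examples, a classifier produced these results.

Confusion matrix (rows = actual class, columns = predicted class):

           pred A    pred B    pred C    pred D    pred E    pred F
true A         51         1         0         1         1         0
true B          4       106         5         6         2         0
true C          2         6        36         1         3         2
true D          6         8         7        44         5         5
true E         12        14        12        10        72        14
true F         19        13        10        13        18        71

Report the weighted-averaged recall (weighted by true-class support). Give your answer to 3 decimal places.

0.655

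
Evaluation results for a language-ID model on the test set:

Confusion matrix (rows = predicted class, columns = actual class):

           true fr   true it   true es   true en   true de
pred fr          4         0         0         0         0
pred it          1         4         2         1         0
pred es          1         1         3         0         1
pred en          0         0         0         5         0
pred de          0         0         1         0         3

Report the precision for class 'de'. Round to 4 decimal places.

Treat 'de' as positive and all other classes as negative.
precision = TP/(TP+FP).
de: TP=3, FP=0+0+1+0=1 → 3/4 = 0.75000

0.7500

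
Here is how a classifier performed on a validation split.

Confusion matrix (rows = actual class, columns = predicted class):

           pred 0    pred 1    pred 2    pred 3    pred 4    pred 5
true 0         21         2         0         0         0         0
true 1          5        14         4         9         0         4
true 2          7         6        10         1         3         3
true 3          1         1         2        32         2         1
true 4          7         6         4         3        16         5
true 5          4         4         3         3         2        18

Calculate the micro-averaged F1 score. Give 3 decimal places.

Micro-averaging pools counts across classes: ΣTP=111, ΣFP=92, ΣFN=92.
Micro-F1 score = 2·TP/(2·TP+FP+FN) on pooled counts = 0.547 (equals overall accuracy in single-label multiclass).

0.547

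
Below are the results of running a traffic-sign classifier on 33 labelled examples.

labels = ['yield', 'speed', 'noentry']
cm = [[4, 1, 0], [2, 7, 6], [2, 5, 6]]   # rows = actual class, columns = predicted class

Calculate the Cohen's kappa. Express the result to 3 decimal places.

0.244

Observed agreement pₒ = trace/N = 17/33 = 0.5152
Expected agreement pₑ = Σ (rowᵢ·colᵢ)/N² = (5·8 + 15·13 + 13·12)/33² = 0.3590
κ = (pₒ − pₑ)/(1 − pₑ) = (0.5152 − 0.3590)/(1 − 0.3590) = 0.244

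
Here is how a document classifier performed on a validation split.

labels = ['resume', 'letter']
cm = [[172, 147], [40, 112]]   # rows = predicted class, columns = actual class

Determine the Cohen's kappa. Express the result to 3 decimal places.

Observed agreement pₒ = trace/N = 284/471 = 0.6030
Expected agreement pₑ = Σ (rowᵢ·colᵢ)/N² = (212·319 + 259·152)/471² = 0.4823
κ = (pₒ − pₑ)/(1 − pₑ) = (0.6030 − 0.4823)/(1 − 0.4823) = 0.233

0.233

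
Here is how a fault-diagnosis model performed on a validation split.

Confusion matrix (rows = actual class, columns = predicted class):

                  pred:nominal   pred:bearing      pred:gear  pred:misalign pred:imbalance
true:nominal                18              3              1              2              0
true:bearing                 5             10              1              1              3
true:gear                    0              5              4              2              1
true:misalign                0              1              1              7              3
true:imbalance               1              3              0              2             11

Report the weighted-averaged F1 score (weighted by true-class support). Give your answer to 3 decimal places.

0.585

Per-class F1 score (2·TP/(2·TP+FP+FN)):
  nominal: TP=18, FP=5+0+0+1=6, FN=3+1+2+0=6 → 36/48 = 0.7500
  bearing: TP=10, FP=3+5+1+3=12, FN=5+1+1+3=10 → 20/42 = 0.4762
  gear: TP=4, FP=1+1+1+0=3, FN=0+5+2+1=8 → 8/19 = 0.4211
  misalign: TP=7, FP=2+1+2+2=7, FN=0+1+1+3=5 → 14/26 = 0.5385
  imbalance: TP=11, FP=0+3+1+3=7, FN=1+3+0+2=6 → 22/35 = 0.6286
Weighted-F1 score = Σ (supportᵢ/N)·F1 scoreᵢ with N=85: (24/85)·0.7500 + (20/85)·0.4762 + (12/85)·0.4211 + (12/85)·0.5385 + (17/85)·0.6286 = 0.585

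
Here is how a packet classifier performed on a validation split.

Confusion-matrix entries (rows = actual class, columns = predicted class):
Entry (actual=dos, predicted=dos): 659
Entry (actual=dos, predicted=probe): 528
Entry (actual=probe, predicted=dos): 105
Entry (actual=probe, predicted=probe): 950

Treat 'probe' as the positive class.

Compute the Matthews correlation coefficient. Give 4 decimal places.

0.4798

MCC = (TP·TN − FP·FN) / √((TP+FP)(TP+FN)(TN+FP)(TN+FN))
Numerator = 950·659 − 528·105 = 570610
Denominator = √(1478·1055·1187·764) = √1414070203720 = 1189146.8386
MCC = 570610 / 1189146.8386 = 0.4798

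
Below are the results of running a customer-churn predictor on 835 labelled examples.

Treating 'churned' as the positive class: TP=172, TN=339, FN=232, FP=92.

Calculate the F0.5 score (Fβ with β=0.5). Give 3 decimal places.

Fβ = (1+β²)·TP / ((1+β²)·TP + β²·FN + FP), with β²=1/4
= 1.25·172 / (1.25·172 + 0.25·232 + 92) = 0.589

0.589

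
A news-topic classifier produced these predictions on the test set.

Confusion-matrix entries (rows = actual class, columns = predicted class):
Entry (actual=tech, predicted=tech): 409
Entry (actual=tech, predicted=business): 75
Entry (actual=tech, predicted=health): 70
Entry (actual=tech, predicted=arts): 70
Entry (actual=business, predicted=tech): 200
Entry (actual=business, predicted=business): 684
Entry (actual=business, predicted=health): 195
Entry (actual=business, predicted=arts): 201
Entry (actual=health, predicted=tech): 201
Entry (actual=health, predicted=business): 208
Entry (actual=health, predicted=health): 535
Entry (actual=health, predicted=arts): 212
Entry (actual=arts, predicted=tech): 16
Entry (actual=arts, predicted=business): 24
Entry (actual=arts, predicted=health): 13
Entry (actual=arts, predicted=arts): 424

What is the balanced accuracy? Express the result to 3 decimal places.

0.635

Balanced accuracy = mean of per-class recall.
  tech: recall = 409/624 = 0.6554
  business: recall = 684/1280 = 0.5344
  health: recall = 535/1156 = 0.4628
  arts: recall = 424/477 = 0.8889
Mean = (0.6554 + 0.5344 + 0.4628 + 0.8889) / 4 = 0.635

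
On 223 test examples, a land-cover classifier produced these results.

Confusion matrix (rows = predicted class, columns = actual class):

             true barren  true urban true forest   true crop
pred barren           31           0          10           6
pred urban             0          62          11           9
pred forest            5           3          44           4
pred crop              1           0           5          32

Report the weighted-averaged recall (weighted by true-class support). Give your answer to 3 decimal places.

0.758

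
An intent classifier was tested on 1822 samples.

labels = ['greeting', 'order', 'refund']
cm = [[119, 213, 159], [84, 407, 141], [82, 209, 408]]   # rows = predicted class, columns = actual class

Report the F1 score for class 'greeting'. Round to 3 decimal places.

0.307

One-vs-rest for 'greeting': TP = diagonal; FP = other classes predicted 'greeting'; FN = 'greeting' predicted as other.
F1 score = 2·TP/(2·TP+FP+FN).
greeting: TP=119, FP=213+159=372, FN=84+82=166 → 238/776 = 0.3067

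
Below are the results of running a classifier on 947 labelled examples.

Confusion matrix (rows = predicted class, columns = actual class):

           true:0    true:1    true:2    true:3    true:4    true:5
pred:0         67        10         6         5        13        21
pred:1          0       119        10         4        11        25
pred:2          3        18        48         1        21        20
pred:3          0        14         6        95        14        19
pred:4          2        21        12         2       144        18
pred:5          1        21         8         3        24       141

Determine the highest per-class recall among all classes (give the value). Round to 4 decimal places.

0.9178

Per-class recall (TP/(TP+FN)):
  0: TP=67, FN=0+3+0+2+1=6 → 67/73 = 0.91781
  1: TP=119, FN=10+18+14+21+21=84 → 119/203 = 0.58621
  2: TP=48, FN=6+10+6+12+8=42 → 48/90 = 0.53333
  3: TP=95, FN=5+4+1+2+3=15 → 95/110 = 0.86364
  4: TP=144, FN=13+11+21+14+24=83 → 144/227 = 0.63436
  5: TP=141, FN=21+25+20+19+18=103 → 141/244 = 0.57787
Highest is class '0' with recall = 0.9178.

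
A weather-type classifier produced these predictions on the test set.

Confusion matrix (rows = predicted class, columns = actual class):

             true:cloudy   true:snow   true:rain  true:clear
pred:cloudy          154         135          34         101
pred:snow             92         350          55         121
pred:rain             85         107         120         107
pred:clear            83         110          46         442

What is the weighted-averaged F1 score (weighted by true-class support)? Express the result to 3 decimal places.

Per-class F1 score (2·TP/(2·TP+FP+FN)):
  cloudy: TP=154, FP=135+34+101=270, FN=92+85+83=260 → 308/838 = 0.3675
  snow: TP=350, FP=92+55+121=268, FN=135+107+110=352 → 700/1320 = 0.5303
  rain: TP=120, FP=85+107+107=299, FN=34+55+46=135 → 240/674 = 0.3561
  clear: TP=442, FP=83+110+46=239, FN=101+121+107=329 → 884/1452 = 0.6088
Weighted-F1 score = Σ (supportᵢ/N)·F1 scoreᵢ with N=2142: (414/2142)·0.3675 + (702/2142)·0.5303 + (255/2142)·0.3561 + (771/2142)·0.6088 = 0.506

0.506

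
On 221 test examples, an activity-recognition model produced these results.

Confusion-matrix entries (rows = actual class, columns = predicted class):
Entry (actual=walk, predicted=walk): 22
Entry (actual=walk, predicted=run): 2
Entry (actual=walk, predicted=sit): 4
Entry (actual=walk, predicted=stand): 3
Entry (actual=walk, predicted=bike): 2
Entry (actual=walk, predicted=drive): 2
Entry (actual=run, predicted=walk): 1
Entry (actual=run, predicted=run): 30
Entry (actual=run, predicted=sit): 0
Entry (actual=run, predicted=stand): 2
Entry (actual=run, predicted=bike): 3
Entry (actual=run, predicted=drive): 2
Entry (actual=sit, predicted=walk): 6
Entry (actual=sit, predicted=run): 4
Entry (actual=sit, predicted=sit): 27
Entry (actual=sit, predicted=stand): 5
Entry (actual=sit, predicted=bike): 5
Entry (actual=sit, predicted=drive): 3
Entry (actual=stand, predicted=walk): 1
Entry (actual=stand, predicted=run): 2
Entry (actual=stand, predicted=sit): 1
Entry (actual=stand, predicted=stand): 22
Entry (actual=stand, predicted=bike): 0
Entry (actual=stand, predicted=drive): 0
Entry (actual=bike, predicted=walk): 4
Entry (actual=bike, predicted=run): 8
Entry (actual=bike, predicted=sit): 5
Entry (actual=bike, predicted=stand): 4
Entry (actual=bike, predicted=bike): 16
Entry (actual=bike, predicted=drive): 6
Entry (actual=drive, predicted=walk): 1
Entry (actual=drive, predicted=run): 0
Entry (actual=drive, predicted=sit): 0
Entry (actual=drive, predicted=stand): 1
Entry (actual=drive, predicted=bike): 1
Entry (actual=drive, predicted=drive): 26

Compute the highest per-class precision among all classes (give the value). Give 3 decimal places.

Per-class precision (TP/(TP+FP)):
  walk: TP=22, FP=1+6+1+4+1=13 → 22/35 = 0.6286
  run: TP=30, FP=2+4+2+8+0=16 → 30/46 = 0.6522
  sit: TP=27, FP=4+0+1+5+0=10 → 27/37 = 0.7297
  stand: TP=22, FP=3+2+5+4+1=15 → 22/37 = 0.5946
  bike: TP=16, FP=2+3+5+0+1=11 → 16/27 = 0.5926
  drive: TP=26, FP=2+2+3+0+6=13 → 26/39 = 0.6667
Highest is class 'sit' with precision = 0.730.

0.730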